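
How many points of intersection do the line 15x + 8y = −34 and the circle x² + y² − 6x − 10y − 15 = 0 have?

Substituting the line into the circle gives 289x² + 1836x + 2916 = 0.
Discriminant = (1836)² − 4·289·(2916) = 0.
A repeated root: the line is tangent.

1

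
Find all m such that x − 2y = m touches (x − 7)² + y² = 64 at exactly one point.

m = 7 ± 8√5

The line touches the circle iff its distance from (7, 0) is 8:
|1·7 − 2·0 − m| / √5 = 8
|m − (7)| = 8√5.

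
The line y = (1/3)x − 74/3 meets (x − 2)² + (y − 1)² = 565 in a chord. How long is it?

√10

The distance from (2, 1) to the line is 75/√10, and r² = 565.
Half the chord is √(r² − d²) = √(5/2), so the full chord is √10.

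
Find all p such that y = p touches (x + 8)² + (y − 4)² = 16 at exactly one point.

p = 0 or p = 8

Tangency holds when the distance from the centre (−8, 4) to the line equals the radius 4:
|0·(−8) + 1·4 − p| / √1 = 4
|p − (4)| = 4, so p = 8 or p = 0.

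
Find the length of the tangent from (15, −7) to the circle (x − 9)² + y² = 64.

Centre (9, 0), r² = 64. |PO|² = (6)² + (−7)² = 85.
The tangent meets the radius at right angles, so tangent² = |PO|² − r² = 85 − 64 = 21.

√21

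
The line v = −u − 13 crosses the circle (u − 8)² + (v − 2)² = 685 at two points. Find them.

(−18, 5) and (11, −24)

From the line, v = −u − 13. Substituting:
2u² + 14u − 396 = 0  ⟹  u² + 7u − 198 = 0
u = 11 or u = −18, giving (11, −24) and (−18, 5).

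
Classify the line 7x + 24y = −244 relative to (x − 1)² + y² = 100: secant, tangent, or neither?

Substituting the line into the circle gives 625x² + 2264x + 2512 = 0.
Discriminant = (2264)² − 4·625·(2512) = −1154304 < 0.
No real roots: the line does not meet the circle.

neither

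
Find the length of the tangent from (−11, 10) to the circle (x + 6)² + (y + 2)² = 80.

√89

Centre (−6, −2), r² = 80. |PO|² = (−5)² + (12)² = 169.
By the tangent–radius right angle, tangent length = √(|PO|² − r²) = √89.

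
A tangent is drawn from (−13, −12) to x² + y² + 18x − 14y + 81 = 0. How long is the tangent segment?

With centre O = (−9, 7), |OP|² = 377 and r² = 49.
The tangent meets the radius at right angles, so tangent² = |PO|² − r² = 377 − 49 = 328.

2√82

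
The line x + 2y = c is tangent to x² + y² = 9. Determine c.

c = ±3√5

For a tangent, require d(centre, line) = r = 3.
|1·0 + 2·0 − c| / √5 = 3
|c| = 3√5.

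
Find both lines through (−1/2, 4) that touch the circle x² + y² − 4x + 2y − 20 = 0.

4x − 3y = −14 and y = 4

Write the tangent as mx − y + (4 − m·(−1/2)) = 0 and set its distance from the centre to 5:
[m·(5/2) − (−5)]² = 25(m² + 1)
3m² − 4m = 0, so m = 4/3 or m = 0.
With m = 4/3: 4x − 3y = −14. With m = 0: y = 4.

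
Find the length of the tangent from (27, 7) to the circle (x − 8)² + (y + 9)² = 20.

√597

Centre (8, −9), r² = 20. |PO|² = (19)² + (16)² = 617.
Power of the point: PT² = |PO|² − r² = 597, so PT = √597.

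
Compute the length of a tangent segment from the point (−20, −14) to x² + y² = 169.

√427

Centre (0, 0), r² = 169. |PO|² = (−20)² + (−14)² = 596.
The tangent meets the radius at right angles, so tangent² = |PO|² − r² = 596 − 169 = 427.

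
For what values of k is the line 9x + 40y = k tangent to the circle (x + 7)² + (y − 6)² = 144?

The line touches the circle iff its distance from (−7, 6) is 12:
|9·(−7) + 40·6 − k| / √1681 = 12
|k − (177)| = 12·41, so k = 669 or k = −315.

k = −315 or k = 669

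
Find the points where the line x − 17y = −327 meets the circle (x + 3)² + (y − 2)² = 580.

Express y = (327 + x)/17 and substitute into the circle:
290x² + 2320x − 79170 = 0  ⟹  x² + 8x − 273 = 0
x = 13 or x = −21, giving (13, 20) and (−21, 18).

(−21, 18) and (13, 20)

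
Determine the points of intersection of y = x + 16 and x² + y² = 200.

(−14, 2) and (−2, 14)

From the line, y = x + 16. Substituting:
2x² + 32x + 56 = 0  ⟹  x² + 16x + 28 = 0
x = −2 or x = −14, giving (−2, 14) and (−14, 2).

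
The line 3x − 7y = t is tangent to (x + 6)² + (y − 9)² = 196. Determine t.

t = −81 ± 14√58

Tangency holds when the distance from the centre (−6, 9) to the line equals the radius 14:
|3·(−6) − 7·9 − t| / √58 = 14
|t − (−81)| = 14√58.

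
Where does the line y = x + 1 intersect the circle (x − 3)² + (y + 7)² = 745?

(−21, −20) and (16, 17)

From the line, y = x + 1. Substituting:
2x² + 10x − 672 = 0  ⟹  x² + 5x − 336 = 0
x = 16 or x = −21, giving (16, 17) and (−21, −20).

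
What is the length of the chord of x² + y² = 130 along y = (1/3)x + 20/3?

6√10

From the line, y = (20 + x)/3. Substituting:
10x² + 40x − 770 = 0  ⟹  x² + 4x − 77 = 0
x = 7 or x = −11, giving (7, 9) and (−11, 3).
|(7, 9) − (−11, 3)| = √((18)² + (6)²) = 6√10.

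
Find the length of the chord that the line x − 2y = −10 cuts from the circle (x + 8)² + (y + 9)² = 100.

4√5

The distance from (−8, −9) to the line is 20/√5, and r² = 100.
Chord = 2√(r² − d²) = 2·√(20) = 4√5.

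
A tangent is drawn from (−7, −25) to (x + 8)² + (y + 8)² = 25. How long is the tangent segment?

The centre is (−8, −8) and r = 5. The square of the distance from P to the centre is 1 + 289 = 290.
The tangent meets the radius at right angles, so tangent² = |PO|² − r² = 290 − 25 = 265.

√265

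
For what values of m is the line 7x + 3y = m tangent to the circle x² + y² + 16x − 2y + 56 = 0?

m = −53 ± 3√58

Tangency holds when the distance from the centre (−8, 1) to the line equals the radius 3:
|7·(−8) + 3·1 − m| / √58 = 3
|m − (−53)| = 3√58.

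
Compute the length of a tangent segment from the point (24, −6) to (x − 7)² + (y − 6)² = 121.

Centre (7, 6), r² = 121. |PO|² = (17)² + (−12)² = 433.
Power of the point: PT² = |PO|² − r² = 312, so PT = 2√78.

2√78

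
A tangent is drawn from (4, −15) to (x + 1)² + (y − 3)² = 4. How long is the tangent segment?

√345

Centre (−1, 3), r² = 4. |PO|² = (5)² + (−18)² = 349.
By the tangent–radius right angle, tangent length = √(|PO|² − r²) = √345.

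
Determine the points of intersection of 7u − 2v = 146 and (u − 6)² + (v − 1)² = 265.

(18, −10) and (22, 4)

Express v = (−146 + 7u)/2 and substitute into the circle:
53u² − 2120u + 20988 = 0  ⟹  u² − 40u + 396 = 0
u = 22 or u = 18, giving (22, 4) and (18, −10).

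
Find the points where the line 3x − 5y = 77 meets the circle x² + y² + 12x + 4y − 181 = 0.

From the line, y = (−77 + 3x)/5. Substituting:
34x² − 102x − 136 = 0  ⟹  x² − 3x − 4 = 0
x = 4 or x = −1, giving (4, −13) and (−1, −16).

(−1, −16) and (4, −13)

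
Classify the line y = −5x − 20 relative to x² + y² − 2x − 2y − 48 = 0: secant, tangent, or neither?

Centre (1, 1), r² = 50. Distance² from centre to line = (26)²/26 = 26.
Since d² < r², the line cuts the circle twice.

secant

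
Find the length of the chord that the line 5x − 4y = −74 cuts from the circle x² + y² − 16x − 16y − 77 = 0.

2√41

From the line, y = (74 + 5x)/4. Substituting:
41x² + 164x − 492 = 0  ⟹  x² + 4x − 12 = 0
x = 2 or x = −6, giving (2, 21) and (−6, 11).
Chord length = distance between (2, 21) and (−6, 11) = √164 = 2√41.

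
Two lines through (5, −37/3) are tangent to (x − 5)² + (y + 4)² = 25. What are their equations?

A line y − (−37/3) = m(x − (5)) is tangent when its distance from (5, −4) is 5:
[m·(0) − (25/3)]² = 25(m² + 1)
9m² − 16 = 0, so m = 4/3 or m = −4/3.
With m = 4/3: 4x − 3y = 57. With m = −4/3: 4x + 3y = −17.

4x − 3y = 57 and 4x + 3y = −17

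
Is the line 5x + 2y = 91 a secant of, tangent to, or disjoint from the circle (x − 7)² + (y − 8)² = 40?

Substituting the line into the circle gives 29x² − 806x + 5661 = 0.
Δ = 649636 − 656676 = −7040.
No real roots: the line does not meet the circle.

disjoint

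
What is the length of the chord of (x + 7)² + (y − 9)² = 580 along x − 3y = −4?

14√10

Express y = (4 + x)/3 and substitute into the circle:
10x² + 80x − 4250 = 0  ⟹  x² + 8x − 425 = 0
x = 17 or x = −25, giving (17, 7) and (−25, −7).
|(17, 7) − (−25, −7)| = √((42)² + (14)²) = 14√10.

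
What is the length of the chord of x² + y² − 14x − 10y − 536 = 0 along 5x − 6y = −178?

2√61

Express y = (178 + 5x)/6 and substitute into the circle:
61x² + 976x + 1708 = 0  ⟹  x² + 16x + 28 = 0
x = −2 or x = −14, giving (−2, 28) and (−14, 18).
|(−2, 28) − (−14, 18)| = √((12)² + (10)²) = 2√61.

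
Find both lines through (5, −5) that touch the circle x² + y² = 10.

Write the tangent as mx − y + (−5 − m·(5)) = 0 and set its distance from the centre to √10:
(−5m − (5))² = 10(m² + 1)
3m² + 10m + 3 = 0, so m = −1/3 or m = −3.
With m = −1/3: x + 3y = −10. With m = −3: 3x + y = 10.

x + 3y = −10 and 3x + y = 10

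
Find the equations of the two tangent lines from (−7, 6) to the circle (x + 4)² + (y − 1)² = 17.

x + 4y = 17 and 4x − y = −34

A line y − (6) = m(x − (−7)) is tangent when its distance from (−4, 1) is √17:
[m·(3) − (−5)]² = 17(m² + 1)
4m² − 15m − 4 = 0, so m = −1/4 or m = 4.
With m = −1/4: x + 4y = 17. With m = 4: 4x − y = −34.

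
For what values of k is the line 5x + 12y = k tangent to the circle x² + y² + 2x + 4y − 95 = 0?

The line touches the circle iff its distance from (−1, −2) is 10:
|5·(−1) + 12·(−2) − k| / √169 = 10
|k − (−29)| = 10·13, so k = 101 or k = −159.

k = −159 or k = 101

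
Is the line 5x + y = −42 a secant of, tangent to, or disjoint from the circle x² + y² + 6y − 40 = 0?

d² = (5·0 + 1·(−3) − (−42))²/26 = 117/2; r² = 49.
Since d² > r², the line lies outside the circle.

disjoint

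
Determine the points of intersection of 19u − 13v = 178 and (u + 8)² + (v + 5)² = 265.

From the line, v = (−178 + 19u)/13. Substituting:
530u² − 1590u − 21200 = 0  ⟹  u² − 3u − 40 = 0
u = 8 or u = −5, giving (8, −2) and (−5, −21).

(−5, −21) and (8, −2)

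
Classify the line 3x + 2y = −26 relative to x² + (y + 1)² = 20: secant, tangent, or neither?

Centre (0, −1), r² = 20. Distance² from centre to line = (24)²/13 = 576/13.
Since d² > r², the line lies outside the circle.

neither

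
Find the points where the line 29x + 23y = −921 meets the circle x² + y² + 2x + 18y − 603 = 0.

Substitute y = (−921 − 29x)/23:
1370x² + 42470x + 147960 = 0  ⟹  x² + 31x + 108 = 0
x = −4 or x = −27, giving (−4, −35) and (−27, −6).

(−27, −6) and (−4, −35)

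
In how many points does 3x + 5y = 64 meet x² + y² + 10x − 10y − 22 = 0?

0

Substituting the line into the circle gives 34x² + 16x + 346 = 0.
Discriminant = (16)² − 4·34·(346) = −46800 < 0.
No real roots: the line does not meet the circle.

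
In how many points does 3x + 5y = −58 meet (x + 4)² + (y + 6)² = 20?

2

d² = (3·(−4) + 5·(−6) − (−58))²/34 = 128/17; r² = 20.
Since d² < r², the line cuts the circle twice.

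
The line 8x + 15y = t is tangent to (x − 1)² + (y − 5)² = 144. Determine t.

Tangency holds when the distance from the centre (1, 5) to the line equals the radius 12:
|8·1 + 15·5 − t| / √289 = 12
|t − (83)| = 12·17, so t = 287 or t = −121.

t = −121 or t = 287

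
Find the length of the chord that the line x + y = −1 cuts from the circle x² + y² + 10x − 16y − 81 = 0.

Centre (−5, 8), r² = 170. Perpendicular distance d from centre to line = |4| / √2 = 4/√2.
Half the chord is √(r² − d²) = √(162), so the full chord is 18√2.

18√2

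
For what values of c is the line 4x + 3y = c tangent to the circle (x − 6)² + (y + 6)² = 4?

Tangency holds when the distance from the centre (6, −6) to the line equals the radius 2:
|4·6 + 3·(−6) − c| / √25 = 2
|c − (6)| = 2·5, so c = 16 or c = −4.

c = −4 or c = 16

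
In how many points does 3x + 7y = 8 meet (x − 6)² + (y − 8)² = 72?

0

Substituting the line into the circle gives 58x² − 300x + 540 = 0.
Discriminant = (−300)² − 4·58·(540) = −35280 < 0.
No real roots: the line does not meet the circle.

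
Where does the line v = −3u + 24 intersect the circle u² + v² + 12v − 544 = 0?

Express v = −3u + 24 and substitute into the circle:
10u² − 180u + 320 = 0  ⟹  u² − 18u + 32 = 0
u = 16 or u = 2, giving (16, −24) and (2, 18).

(2, 18) and (16, −24)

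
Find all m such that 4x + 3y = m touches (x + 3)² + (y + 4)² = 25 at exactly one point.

For a tangent, require d(centre, line) = r = 5.
|4·(−3) + 3·(−4) − m| / √25 = 5
|m − (−24)| = 5·5, so m = 1 or m = −49.

m = −49 or m = 1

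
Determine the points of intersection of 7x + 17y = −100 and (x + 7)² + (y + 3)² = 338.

(−24, 4) and (10, −10)

From the line, y = (−100 − 7x)/17. Substituting:
338x² + 4732x − 81120 = 0  ⟹  x² + 14x − 240 = 0
x = 10 or x = −24, giving (10, −10) and (−24, 4).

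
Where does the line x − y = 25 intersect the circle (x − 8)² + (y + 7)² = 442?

Express y = x − 25 and substitute into the circle:
2x² − 52x − 54 = 0  ⟹  x² − 26x − 27 = 0
x = 27 or x = −1, giving (27, 2) and (−1, −26).

(−1, −26) and (27, 2)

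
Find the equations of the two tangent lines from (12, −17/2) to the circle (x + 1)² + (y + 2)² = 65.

Let a tangent through (12, −17/2) have slope m. Its distance from (−1, −2) must equal √65:
[m·(−13) − (13/2)]² = 65(m² + 1)
32m² + 52m − 7 = 0, so m = −7/4 or m = 1/8.
Through (12, −17/2) these give 7x + 4y = 50 and x − 8y = 80.

7x + 4y = 50 and x − 8y = 80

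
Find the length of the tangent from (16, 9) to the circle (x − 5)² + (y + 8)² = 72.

13√2

Centre (5, −8), r² = 72. |PO|² = (11)² + (17)² = 410.
The tangent meets the radius at right angles, so tangent² = |PO|² − r² = 410 − 72 = 338.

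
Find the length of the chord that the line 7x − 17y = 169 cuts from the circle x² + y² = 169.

Substitute y = (−169 + 7x)/17:
338x² − 2366x − 20280 = 0  ⟹  x² − 7x − 60 = 0
x = 12 or x = −5, giving (12, −5) and (−5, −12).
|(12, −5) − (−5, −12)| = √((17)² + (7)²) = 13√2.

13√2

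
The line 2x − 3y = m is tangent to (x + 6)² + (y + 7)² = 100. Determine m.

m = 9 ± 10√13

The line touches the circle iff its distance from (−6, −7) is 10:
|2·(−6) − 3·(−7) − m| / √13 = 10
|m − (9)| = 10√13.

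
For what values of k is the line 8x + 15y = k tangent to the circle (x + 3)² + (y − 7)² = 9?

k = 30 or k = 132

The line touches the circle iff its distance from (−3, 7) is 3:
|8·(−3) + 15·7 − k| / √289 = 3
|k − (81)| = 3·17, so k = 132 or k = 30.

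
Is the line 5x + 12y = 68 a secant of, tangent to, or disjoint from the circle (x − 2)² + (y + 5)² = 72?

Centre (2, −5), r² = 72. Distance² from centre to line = (−118)²/169 = 13924/169.
Since d² > r², the line lies outside the circle.

disjoint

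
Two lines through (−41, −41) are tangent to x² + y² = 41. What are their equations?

Let a tangent through (−41, −41) have slope m. Its distance from (0, 0) must equal √41:
[m·(41) − (41)]² = 41(m² + 1)
20m² − 41m + 20 = 0, so m = 4/5 or m = 5/4.
With m = 4/5: 4x − 5y = 41. With m = 5/4: 5x − 4y = −41.

4x − 5y = 41 and 5x − 4y = −41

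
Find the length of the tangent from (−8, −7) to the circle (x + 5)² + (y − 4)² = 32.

7√2

The centre is (−5, 4) and r = 4√2. The square of the distance from P to the centre is 9 + 121 = 130.
The tangent meets the radius at right angles, so tangent² = |PO|² − r² = 130 − 32 = 98.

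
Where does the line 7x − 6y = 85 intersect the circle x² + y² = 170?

Express y = (−85 + 7x)/6 and substitute into the circle:
85x² − 1190x + 1105 = 0  ⟹  x² − 14x + 13 = 0
x = 13 or x = 1, giving (13, 1) and (1, −13).

(1, −13) and (13, 1)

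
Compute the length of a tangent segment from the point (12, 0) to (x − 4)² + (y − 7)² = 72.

The centre is (4, 7) and r = 6√2. The square of the distance from P to the centre is 64 + 49 = 113.
By the tangent–radius right angle, tangent length = √(|PO|² − r²) = √41.

√41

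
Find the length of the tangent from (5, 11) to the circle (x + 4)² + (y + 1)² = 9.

Centre (−4, −1), r² = 9. |PO|² = (9)² + (12)² = 225.
Power of the point: PT² = |PO|² − r² = 216, so PT = 6√6.

6√6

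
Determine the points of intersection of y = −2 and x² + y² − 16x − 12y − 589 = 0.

(−17, −2) and (33, −2)

From the line, y = −2. Substituting:
x² − 16x − 561 = 0
x = 33 or x = −17, giving (33, −2) and (−17, −2).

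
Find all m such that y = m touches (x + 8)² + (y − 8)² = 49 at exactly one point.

Tangency holds when the distance from the centre (−8, 8) to the line equals the radius 7:
|0·(−8) + 1·8 − m| / √1 = 7
|m − (8)| = 7, so m = 15 or m = 1.

m = 1 or m = 15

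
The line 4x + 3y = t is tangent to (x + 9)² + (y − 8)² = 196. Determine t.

Tangency holds when the distance from the centre (−9, 8) to the line equals the radius 14:
|4·(−9) + 3·8 − t| / √25 = 14
|t − (−12)| = 14·5, so t = 58 or t = −82.

t = −82 or t = 58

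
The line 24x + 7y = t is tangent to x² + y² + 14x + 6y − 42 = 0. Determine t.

For a tangent, require d(centre, line) = r = 10.
|24·(−7) + 7·(−3) − t| / √625 = 10
|t − (−189)| = 10·25, so t = 61 or t = −439.

t = −439 or t = 61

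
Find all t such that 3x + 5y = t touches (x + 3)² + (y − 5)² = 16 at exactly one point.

t = 16 ± 4√34

Tangency holds when the distance from the centre (−3, 5) to the line equals the radius 4:
|3·(−3) + 5·5 − t| / √34 = 4
|t − (16)| = 4√34.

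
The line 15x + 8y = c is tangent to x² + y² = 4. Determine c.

The line touches the circle iff its distance from (0, 0) is 2:
|15·0 + 8·0 − c| / √289 = 2
|c| = 2·17, so c = 34 or c = −34.

c = −34 or c = 34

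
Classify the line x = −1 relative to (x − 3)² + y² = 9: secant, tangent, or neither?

Substituting the line into the circle gives y² + 7 = 0.
Δ = 0 − 28 = −28.
No real roots: the line does not meet the circle.

neither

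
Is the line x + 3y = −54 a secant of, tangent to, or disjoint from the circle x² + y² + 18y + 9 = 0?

Centre (0, −9), r² = 72. Distance² from centre to line = (27)²/10 = 729/10.
Since d² > r², the line lies outside the circle.

disjoint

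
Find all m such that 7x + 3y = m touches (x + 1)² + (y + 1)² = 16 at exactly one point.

m = −10 ± 4√58

For a tangent, require d(centre, line) = r = 4.
|7·(−1) + 3·(−1) − m| / √58 = 4
|m − (−10)| = 4√58.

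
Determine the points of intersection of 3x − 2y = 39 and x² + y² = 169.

Express y = (−39 + 3x)/2 and substitute into the circle:
13x² − 234x + 845 = 0  ⟹  x² − 18x + 65 = 0
x = 13 or x = 5, giving (13, 0) and (5, −12).

(5, −12) and (13, 0)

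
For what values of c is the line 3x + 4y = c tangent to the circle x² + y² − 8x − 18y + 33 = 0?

c = 8 or c = 88

Tangency holds when the distance from the centre (4, 9) to the line equals the radius 8:
|3·4 + 4·9 − c| / √25 = 8
|c − (48)| = 8·5, so c = 88 or c = 8.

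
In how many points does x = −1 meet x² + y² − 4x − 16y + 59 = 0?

1

Centre (2, 8), r² = 9. Distance² from centre to line = (3)² = 9.
Since d² = r², the line is tangent.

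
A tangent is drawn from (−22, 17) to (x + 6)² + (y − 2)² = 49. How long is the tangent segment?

The centre is (−6, 2) and r = 7. The square of the distance from P to the centre is 256 + 225 = 481.
By the tangent–radius right angle, tangent length = √(|PO|² − r²) = √432 = 12√3.

12√3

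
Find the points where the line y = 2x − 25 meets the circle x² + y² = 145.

(8, −9) and (12, −1)

From the line, y = 2x − 25. Substituting:
5x² − 100x + 480 = 0  ⟹  x² − 20x + 96 = 0
x = 12 or x = 8, giving (12, −1) and (8, −9).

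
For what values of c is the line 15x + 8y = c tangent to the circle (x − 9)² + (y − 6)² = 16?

c = 115 or c = 251

Tangency holds when the distance from the centre (9, 6) to the line equals the radius 4:
|15·9 + 8·6 − c| / √289 = 4
|c − (183)| = 4·17, so c = 251 or c = 115.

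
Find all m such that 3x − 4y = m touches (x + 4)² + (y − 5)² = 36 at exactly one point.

m = −62 or m = −2

For a tangent, require d(centre, line) = r = 6.
|3·(−4) − 4·5 − m| / √25 = 6
|m − (−32)| = 6·5, so m = −2 or m = −62.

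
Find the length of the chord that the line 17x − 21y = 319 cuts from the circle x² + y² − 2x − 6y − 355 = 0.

√730

The distance from (1, 3) to the line is 365/√730, and r² = 365.
Half the chord is √(r² − d²) = √(365/2), so the full chord is √730.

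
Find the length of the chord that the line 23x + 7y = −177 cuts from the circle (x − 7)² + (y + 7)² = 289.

17√2

The distance from (7, −7) to the line is 289/√578, and r² = 289.
Half the chord is √(r² − d²) = √(289/2), so the full chord is 17√2.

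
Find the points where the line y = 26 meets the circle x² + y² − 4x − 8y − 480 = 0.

Express y = 26 and substitute into the circle:
x² − 4x − 12 = 0
x = 6 or x = −2, giving (6, 26) and (−2, 26).

(−2, 26) and (6, 26)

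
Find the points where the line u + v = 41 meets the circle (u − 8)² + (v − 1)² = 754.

Express v = −u + 41 and substitute into the circle:
2u² − 96u + 910 = 0  ⟹  u² − 48u + 455 = 0
u = 35 or u = 13, giving (35, 6) and (13, 28).

(13, 28) and (35, 6)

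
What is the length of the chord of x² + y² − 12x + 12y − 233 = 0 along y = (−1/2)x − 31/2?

The distance from (6, −6) to the line is 25/√5, and r² = 305.
Chord = 2√(r² − d²) = 2·√(180) = 12√5.

12√5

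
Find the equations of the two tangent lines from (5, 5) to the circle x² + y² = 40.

Write the tangent as mx − y + (5 − m·(5)) = 0 and set its distance from the centre to 2√10:
(−5m − (−5))² = 40(m² + 1)
3m² + 10m + 3 = 0, so m = −3 or m = −1/3.
Through (5, 5) these give 3x + y = 20 and x + 3y = 20.

3x + y = 20 and x + 3y = 20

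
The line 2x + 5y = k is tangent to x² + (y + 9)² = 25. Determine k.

k = −45 ± 5√29

For a tangent, require d(centre, line) = r = 5.
|2·0 + 5·(−9) − k| / √29 = 5
|k − (−45)| = 5√29.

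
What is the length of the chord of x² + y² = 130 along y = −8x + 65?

The distance from (0, 0) to the line is 65/√65, and r² = 130.
Half the chord is √(r² − d²) = √(65), so the full chord is 2√65.

2√65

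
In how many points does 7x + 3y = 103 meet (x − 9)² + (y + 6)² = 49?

0

Centre (9, −6), r² = 49. Distance² from centre to line = (−58)²/58 = 58.
Since d² > r², the line lies outside the circle.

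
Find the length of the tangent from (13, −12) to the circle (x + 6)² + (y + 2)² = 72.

Centre (−6, −2), r² = 72. |PO|² = (19)² + (−10)² = 461.
Power of the point: PT² = |PO|² − r² = 389, so PT = √389.

√389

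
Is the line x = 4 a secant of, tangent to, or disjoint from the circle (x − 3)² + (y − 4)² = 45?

Substituting the line into the circle gives y² − 8y − 28 = 0.
Discriminant = (−8)² − 4·1·(−28) = 176 > 0.
Two real roots: the line is a secant.

secant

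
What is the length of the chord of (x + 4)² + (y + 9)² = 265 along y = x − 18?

Centre (−4, −9), r² = 265. Perpendicular distance d from centre to line = |−13| / √2 = 13/√2.
Half the chord is √(r² − d²) = √(361/2), so the full chord is 19√2.

19√2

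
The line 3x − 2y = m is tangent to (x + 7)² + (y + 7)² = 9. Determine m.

m = −7 ± 3√13

Tangency holds when the distance from the centre (−7, −7) to the line equals the radius 3:
|3·(−7) − 2·(−7) − m| / √13 = 3
|m − (−7)| = 3√13.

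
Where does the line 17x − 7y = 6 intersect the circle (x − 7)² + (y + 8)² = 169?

Express y = (−6 + 17x)/7 and substitute into the circle:
338x² + 1014x − 3380 = 0  ⟹  x² + 3x − 10 = 0
x = 2 or x = −5, giving (2, 4) and (−5, −13).

(−5, −13) and (2, 4)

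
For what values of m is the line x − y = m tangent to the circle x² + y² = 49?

m = ±7√2

Tangency holds when the distance from the centre (0, 0) to the line equals the radius 7:
|1·0 − 1·0 − m| / √2 = 7
|m| = 7√2.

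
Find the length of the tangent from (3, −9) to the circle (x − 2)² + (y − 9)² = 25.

10√3

The centre is (2, 9) and r = 5. The square of the distance from P to the centre is 1 + 324 = 325.
The tangent meets the radius at right angles, so tangent² = |PO|² − r² = 325 − 25 = 300.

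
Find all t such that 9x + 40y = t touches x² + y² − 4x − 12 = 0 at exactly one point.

For a tangent, require d(centre, line) = r = 4.
|9·2 + 40·0 − t| / √1681 = 4
|t − (18)| = 4·41, so t = 182 or t = −146.

t = −146 or t = 182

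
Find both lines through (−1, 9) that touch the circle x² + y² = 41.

4x + 5y = 41 and 5x − 4y = −41

Let a tangent through (−1, 9) have slope m. Its distance from (0, 0) must equal √41:
[m·(1) − (−9)]² = 41(m² + 1)
20m² − 9m − 20 = 0, so m = −4/5 or m = 5/4.
With m = −4/5: 4x + 5y = 41. With m = 5/4: 5x − 4y = −41.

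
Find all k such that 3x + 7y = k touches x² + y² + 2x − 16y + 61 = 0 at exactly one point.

For a tangent, require d(centre, line) = r = 2.
|3·(−1) + 7·8 − k| / √58 = 2
|k − (53)| = 2√58.

k = 53 ± 2√58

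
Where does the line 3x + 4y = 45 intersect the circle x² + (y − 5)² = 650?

Express y = (45 − 3x)/4 and substitute into the circle:
25x² − 150x − 9775 = 0  ⟹  x² − 6x − 391 = 0
x = 23 or x = −17, giving (23, −6) and (−17, 24).

(−17, 24) and (23, −6)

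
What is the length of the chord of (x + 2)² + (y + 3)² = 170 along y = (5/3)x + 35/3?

Centre (−2, −3), r² = 170. Perpendicular distance d from centre to line = |34| / √34 = 34/√34.
Chord = 2√(r² − d²) = 2·√(136) = 4√34.

4√34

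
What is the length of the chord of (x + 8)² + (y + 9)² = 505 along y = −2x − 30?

20√5

Substitute y = −2x − 30:
5x² + 100x = 0  ⟹  x² + 20x = 0
x = 0 or x = −20, giving (0, −30) and (−20, 10).
Chord length = distance between (0, −30) and (−20, 10) = √2000 = 20√5.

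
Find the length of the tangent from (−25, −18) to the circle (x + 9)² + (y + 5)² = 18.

Centre (−9, −5), r² = 18. |PO|² = (−16)² + (−13)² = 425.
Power of the point: PT² = |PO|² − r² = 407, so PT = √407.

√407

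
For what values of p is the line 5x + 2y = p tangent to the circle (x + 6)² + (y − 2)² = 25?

p = −26 ± 5√29

The line touches the circle iff its distance from (−6, 2) is 5:
|5·(−6) + 2·2 − p| / √29 = 5
|p − (−26)| = 5√29.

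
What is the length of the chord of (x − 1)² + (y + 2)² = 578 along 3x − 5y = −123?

From the line, y = (123 + 3x)/5. Substituting:
34x² + 748x + 3264 = 0  ⟹  x² + 22x + 96 = 0
x = −6 or x = −16, giving (−6, 21) and (−16, 15).
|(−6, 21) − (−16, 15)| = √((10)² + (6)²) = 2√34.

2√34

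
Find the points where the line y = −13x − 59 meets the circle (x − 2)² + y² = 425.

Substitute y = −13x − 59:
170x² + 1530x + 3060 = 0  ⟹  x² + 9x + 18 = 0
x = −3 or x = −6, giving (−3, −20) and (−6, 19).

(−6, 19) and (−3, −20)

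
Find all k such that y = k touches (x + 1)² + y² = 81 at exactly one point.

k = −9 or k = 9

For a tangent, require d(centre, line) = r = 9.
|0·(−1) + 1·0 − k| / √1 = 9
|k| = 9, so k = 9 or k = −9.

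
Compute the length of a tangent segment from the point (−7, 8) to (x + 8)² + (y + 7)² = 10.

6√6

With centre O = (−8, −7), |OP|² = 226 and r² = 10.
The tangent meets the radius at right angles, so tangent² = |PO|² − r² = 226 − 10 = 216.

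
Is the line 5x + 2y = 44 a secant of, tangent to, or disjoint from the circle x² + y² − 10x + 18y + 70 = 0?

Centre (5, −9), r² = 36. Distance² from centre to line = (−37)²/29 = 1369/29.
Since d² > r², the line lies outside the circle.

disjoint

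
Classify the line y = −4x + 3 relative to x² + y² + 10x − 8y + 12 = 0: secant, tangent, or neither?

Substituting the line into the circle gives 17x² + 18x − 3 = 0.
Discriminant = (18)² − 4·17·(−3) = 528 > 0.
Two real roots: the line is a secant.

secant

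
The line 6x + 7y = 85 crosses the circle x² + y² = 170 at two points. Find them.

(−1, 13) and (13, 1)

Substitute y = (85 − 6x)/7:
85x² − 1020x − 1105 = 0  ⟹  x² − 12x − 13 = 0
x = 13 or x = −1, giving (13, 1) and (−1, 13).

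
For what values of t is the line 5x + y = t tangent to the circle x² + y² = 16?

Tangency holds when the distance from the centre (0, 0) to the line equals the radius 4:
|5·0 + 1·0 − t| / √26 = 4
|t| = 4√26.

t = ±4√26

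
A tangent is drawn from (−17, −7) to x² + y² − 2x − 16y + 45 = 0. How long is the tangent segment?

The centre is (1, 8) and r = 2√5. The square of the distance from P to the centre is 324 + 225 = 549.
Power of the point: PT² = |PO|² − r² = 529, so PT = 23.

23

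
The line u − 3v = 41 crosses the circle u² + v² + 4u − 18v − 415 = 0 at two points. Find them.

(2, −13) and (8, −11)

From the line, v = (−41 + u)/3. Substituting:
10u² − 100u + 160 = 0  ⟹  u² − 10u + 16 = 0
u = 8 or u = 2, giving (8, −11) and (2, −13).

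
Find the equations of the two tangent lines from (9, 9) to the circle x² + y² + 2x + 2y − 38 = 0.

A line y − (9) = m(x − (9)) is tangent when its distance from (−1, −1) is 2√10:
(−10m − (−10))² = 40(m² + 1)
3m² − 10m + 3 = 0, so m = 1/3 or m = 3.
With m = 1/3: x − 3y = −18. With m = 3: 3x − y = 18.

x − 3y = −18 and 3x − y = 18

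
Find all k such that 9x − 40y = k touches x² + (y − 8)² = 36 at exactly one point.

k = −566 or k = −74

The line touches the circle iff its distance from (0, 8) is 6:
|9·0 − 40·8 − k| / √1681 = 6
|k − (−320)| = 6·41, so k = −74 or k = −566.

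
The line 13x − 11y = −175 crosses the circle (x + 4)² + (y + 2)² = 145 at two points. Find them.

(−16, −3) and (−5, 10)

Express y = (175 + 13x)/11 and substitute into the circle:
290x² + 6090x + 23200 = 0  ⟹  x² + 21x + 80 = 0
x = −5 or x = −16, giving (−5, 10) and (−16, −3).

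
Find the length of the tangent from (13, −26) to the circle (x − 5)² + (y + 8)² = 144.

The centre is (5, −8) and r = 12. The square of the distance from P to the centre is 64 + 324 = 388.
The tangent meets the radius at right angles, so tangent² = |PO|² − r² = 388 − 144 = 244.

2√61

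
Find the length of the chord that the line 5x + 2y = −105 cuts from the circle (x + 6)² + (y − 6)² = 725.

8√29

The distance from (−6, 6) to the line is 87/√29, and r² = 725.
Half the chord is √(r² − d²) = √(464), so the full chord is 8√29.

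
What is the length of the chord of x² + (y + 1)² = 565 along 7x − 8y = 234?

From the line, y = (−234 + 7x)/8. Substituting:
113x² − 3164x + 14916 = 0  ⟹  x² − 28x + 132 = 0
x = 22 or x = 6, giving (22, −10) and (6, −24).
|(22, −10) − (6, −24)| = √((16)² + (14)²) = 2√113.

2√113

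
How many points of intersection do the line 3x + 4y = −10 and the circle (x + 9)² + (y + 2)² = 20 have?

0

d² = (3·(−9) + 4·(−2) − (−10))²/25 = 25; r² = 20.
Since d² > r², the line lies outside the circle.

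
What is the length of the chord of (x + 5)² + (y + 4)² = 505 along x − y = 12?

29√2

The distance from (−5, −4) to the line is 13/√2, and r² = 505.
Half the chord is √(r² − d²) = √(841/2), so the full chord is 29√2.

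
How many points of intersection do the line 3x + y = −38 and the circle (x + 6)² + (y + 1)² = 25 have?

Centre (−6, −1), r² = 25. Distance² from centre to line = (19)²/10 = 361/10.
Since d² > r², the line lies outside the circle.

0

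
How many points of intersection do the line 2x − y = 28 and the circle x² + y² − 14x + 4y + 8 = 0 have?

Substituting the line into the circle gives 5x² − 118x + 680 = 0.
Δ = 13924 − 13600 = 324.
Two real roots: the line is a secant.

2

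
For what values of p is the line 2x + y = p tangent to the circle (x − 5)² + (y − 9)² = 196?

p = 19 ± 14√5

Tangency holds when the distance from the centre (5, 9) to the line equals the radius 14:
|2·5 + 1·9 − p| / √5 = 14
|p − (19)| = 14√5.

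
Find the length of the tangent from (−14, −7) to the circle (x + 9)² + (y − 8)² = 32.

√218

Centre (−9, 8), r² = 32. |PO|² = (−5)² + (−15)² = 250.
Power of the point: PT² = |PO|² − r² = 218, so PT = √218.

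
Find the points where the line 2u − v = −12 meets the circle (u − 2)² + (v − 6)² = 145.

(−7, −2) and (3, 18)

Express v = 2u + 12 and substitute into the circle:
5u² + 20u − 105 = 0  ⟹  u² + 4u − 21 = 0
u = 3 or u = −7, giving (3, 18) and (−7, −2).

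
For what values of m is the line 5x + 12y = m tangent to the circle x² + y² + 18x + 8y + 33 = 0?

m = −197 or m = 11

The line touches the circle iff its distance from (−9, −4) is 8:
|5·(−9) + 12·(−4) − m| / √169 = 8
|m − (−93)| = 8·13, so m = 11 or m = −197.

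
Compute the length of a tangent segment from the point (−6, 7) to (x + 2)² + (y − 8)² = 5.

2√3

With centre O = (−2, 8), |OP|² = 17 and r² = 5.
The tangent meets the radius at right angles, so tangent² = |PO|² − r² = 17 − 5 = 12.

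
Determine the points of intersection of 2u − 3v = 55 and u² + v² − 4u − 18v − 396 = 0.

Substitute v = (−55 + 2u)/3:
13u² − 364u + 2431 = 0  ⟹  u² − 28u + 187 = 0
u = 17 or u = 11, giving (17, −7) and (11, −11).

(11, −11) and (17, −7)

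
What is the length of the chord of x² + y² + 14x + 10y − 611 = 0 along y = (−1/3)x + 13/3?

From the line, y = (13 − x)/3. Substituting:
10x² + 70x − 4940 = 0  ⟹  x² + 7x − 494 = 0
x = 19 or x = −26, giving (19, −2) and (−26, 13).
Chord length = distance between (19, −2) and (−26, 13) = √2250 = 15√10.

15√10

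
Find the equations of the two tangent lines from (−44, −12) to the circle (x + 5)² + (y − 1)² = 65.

x − 8y = 52 and 4x − 7y = −92

Let a tangent through (−44, −12) have slope m. Its distance from (−5, 1) must equal √65:
(39m − (13))² = 65(m² + 1)
56m² − 39m + 4 = 0, so m = 1/8 or m = 4/7.
With m = 1/8: x − 8y = 52. With m = 4/7: 4x − 7y = −92.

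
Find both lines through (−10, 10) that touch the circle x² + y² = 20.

Write the tangent as mx − y + (10 − m·(−10)) = 0 and set its distance from the centre to 2√5:
[m·(10) − (−10)]² = 20(m² + 1)
2m² + 5m + 2 = 0, so m = −1/2 or m = −2.
With m = −1/2: x + 2y = 10. With m = −2: 2x + y = −10.

x + 2y = 10 and 2x + y = −10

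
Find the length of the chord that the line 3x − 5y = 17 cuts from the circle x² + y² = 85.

3√34

Centre (0, 0), r² = 85. Perpendicular distance d from centre to line = |−17| / √34 = 17/√34.
Half the chord is √(r² − d²) = √(153/2), so the full chord is 3√34.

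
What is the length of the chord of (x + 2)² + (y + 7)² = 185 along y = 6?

8

The distance from (−2, −7) to the line is 13, and r² = 185.
Half the chord is √(r² − d²) = √(16), so the full chord is 8.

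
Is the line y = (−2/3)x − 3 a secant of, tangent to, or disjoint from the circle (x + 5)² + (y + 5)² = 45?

secant

d² = (2·(−5) + 3·(−5) − (−9))²/13 = 256/13; r² = 45.
Since d² < r², the line cuts the circle twice.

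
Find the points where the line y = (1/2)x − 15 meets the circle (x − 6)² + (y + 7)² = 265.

From the line, y = (−30 + x)/2. Substituting:
5x² − 80x − 660 = 0  ⟹  x² − 16x − 132 = 0
x = 22 or x = −6, giving (22, −4) and (−6, −18).

(−6, −18) and (22, −4)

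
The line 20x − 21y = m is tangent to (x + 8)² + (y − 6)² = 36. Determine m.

The line touches the circle iff its distance from (−8, 6) is 6:
|20·(−8) − 21·6 − m| / √841 = 6
|m − (−286)| = 6·29, so m = −112 or m = −460.

m = −460 or m = −112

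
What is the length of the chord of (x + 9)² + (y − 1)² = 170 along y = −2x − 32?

The distance from (−9, 1) to the line is 15/√5, and r² = 170.
Half the chord is √(r² − d²) = √(125), so the full chord is 10√5.

10√5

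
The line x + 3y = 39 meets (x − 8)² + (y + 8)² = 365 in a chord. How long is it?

The distance from (8, −8) to the line is 55/√10, and r² = 365.
Half the chord is √(r² − d²) = √(125/2), so the full chord is 5√10.

5√10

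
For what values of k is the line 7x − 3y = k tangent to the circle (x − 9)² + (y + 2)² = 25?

k = 69 ± 5√58

For a tangent, require d(centre, line) = r = 5.
|7·9 − 3·(−2) − k| / √58 = 5
|k − (69)| = 5√58.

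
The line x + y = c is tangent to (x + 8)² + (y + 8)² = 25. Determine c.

Tangency holds when the distance from the centre (−8, −8) to the line equals the radius 5:
|1·(−8) + 1·(−8) − c| / √2 = 5
|c − (−16)| = 5√2.

c = −16 ± 5√2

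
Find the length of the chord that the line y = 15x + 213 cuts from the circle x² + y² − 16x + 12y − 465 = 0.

The distance from (8, −6) to the line is 339/√226, and r² = 565.
Half the chord is √(r² − d²) = √(113/2), so the full chord is √226.

√226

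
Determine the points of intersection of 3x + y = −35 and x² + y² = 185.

(−13, 4) and (−8, −11)

From the line, y = −3x − 35. Substituting:
10x² + 210x + 1040 = 0  ⟹  x² + 21x + 104 = 0
x = −8 or x = −13, giving (−8, −11) and (−13, 4).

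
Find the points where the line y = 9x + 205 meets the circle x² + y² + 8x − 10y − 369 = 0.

(−23, −2) and (−21, 16)

From the line, y = 9x + 205. Substituting:
82x² + 3608x + 39606 = 0  ⟹  x² + 44x + 483 = 0
x = −21 or x = −23, giving (−21, 16) and (−23, −2).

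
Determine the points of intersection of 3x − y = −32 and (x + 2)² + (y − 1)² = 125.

(−12, −4) and (−7, 11)

Express y = 3x + 32 and substitute into the circle:
10x² + 190x + 840 = 0  ⟹  x² + 19x + 84 = 0
x = −7 or x = −12, giving (−7, 11) and (−12, −4).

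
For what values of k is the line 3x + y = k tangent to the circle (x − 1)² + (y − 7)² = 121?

Tangency holds when the distance from the centre (1, 7) to the line equals the radius 11:
|3·1 + 1·7 − k| / √10 = 11
|k − (10)| = 11√10.

k = 10 ± 11√10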